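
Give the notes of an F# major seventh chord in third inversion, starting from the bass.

Spelling F# major seventh: F#–A#–C#–E#. In third inversion the seventh is bass, giving E#, F#, A#, C# from the bottom.

E#, F#, A#, C#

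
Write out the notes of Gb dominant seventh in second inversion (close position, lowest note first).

Db, Fb, Gb, Bb

The chord tones are Gb–Bb–Db–Fb. With the fifth (Db) lowest for second inversion: Db, Fb, Gb, Bb.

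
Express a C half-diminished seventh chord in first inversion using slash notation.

First inversion of C half-diminished seventh has the third (Eb) in the bass. As a slash chord: Cø7/Eb.

Cø7/Eb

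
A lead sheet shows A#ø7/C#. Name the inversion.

A#ø7/C# means A# half-diminished seventh with C# in the bass. C# is the third of A# half-diminished seventh (A#–C#–E–G#), so this is first inversion.

first inversion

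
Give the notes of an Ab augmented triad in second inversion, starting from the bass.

E, Ab, C

Spelling Ab augmented: Ab–C–E. In second inversion the fifth is bass, giving E, Ab, C from the bottom.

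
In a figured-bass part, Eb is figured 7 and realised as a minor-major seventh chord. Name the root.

Eb

The figures 7 mean the root of the chord is in the bass. If Eb is the root of a minor-major seventh chord, the root is Eb (chord tones Eb–Gb–Bb–D).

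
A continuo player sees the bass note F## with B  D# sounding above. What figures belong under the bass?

The notes F##, B, D# stack in thirds as B–D#–F## — a B augmented triad. The bass F## is the fifth, so this is second inversion: figured 6/4.

6/4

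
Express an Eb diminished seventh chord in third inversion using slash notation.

Ebdim7/Dbb

Third inversion of Eb diminished seventh has the seventh (Dbb) in the bass. As a slash chord: Ebdim7/Dbb.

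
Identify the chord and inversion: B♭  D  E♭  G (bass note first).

The distinct note names are Bb, D, Eb, G. Stacked in thirds they read Eb–G–Bb–D, which is a major seventh chord on Eb.
Bb is the fifth of Eb major seventh; fifth in the bass means second inversion (figured bass 4/3).

Eb major seventh, second inversion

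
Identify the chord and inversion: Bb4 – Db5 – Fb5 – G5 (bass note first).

G diminished seventh, first inversion

The pitch classes Bb, Db, Fb, G arrange in thirds as G–Bb–Db–Fb: a G diminished seventh chord.
Bb is the third of G diminished seventh; third in the bass means first inversion (figured bass 6/5).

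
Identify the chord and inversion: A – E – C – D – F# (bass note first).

D dominant ninth, second inversion

The pitch classes A, E, C, D, F# arrange in thirds as D–F#–A–C–E: a D dominant ninth chord.
With the fifth (A) in the bass, the chord is in second inversion.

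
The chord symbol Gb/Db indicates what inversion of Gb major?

second inversion

Gb/Db means Gb major with Db in the bass. Db is the fifth of Gb major (Gb–Bb–Db), so this is second inversion.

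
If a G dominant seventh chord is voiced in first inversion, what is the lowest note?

B

In first inversion the third is lowest. For G dominant seventh (G–B–D–F) that is B.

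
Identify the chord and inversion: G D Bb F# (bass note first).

G minor-major seventh, root position

The distinct note names are G, D, Bb, F#. Stacked in thirds they read G–Bb–D–F#, which is a minor-major seventh chord on G.
G is the root of G minor-major seventh; root in the bass means root position (figured bass 7).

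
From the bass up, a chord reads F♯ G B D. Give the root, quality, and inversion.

The distinct note names are F#, G, B, D. Stacked in thirds they read G–B–D–F#, which is a major seventh chord on G.
F# is the seventh of G major seventh; seventh in the bass means third inversion (figured bass 4/2).

G major seventh, third inversion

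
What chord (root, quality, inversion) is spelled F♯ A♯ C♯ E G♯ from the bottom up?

The pitch classes F#, A#, C#, E, G# arrange in thirds as F#–A#–C#–E–G#: an F# dominant ninth chord.
F# is the root of F# dominant ninth; root in the bass means root position.

F# dominant ninth, root position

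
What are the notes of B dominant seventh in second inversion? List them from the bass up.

B dominant seventh is B–D#–F#–A. Second inversion puts the fifth (F#) in the bass, with the remaining tones above: F#, A, B, D#.

F#, A, B, D#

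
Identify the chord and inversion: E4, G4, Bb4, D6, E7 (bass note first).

The distinct note names are E, G, Bb, D. Stacked in thirds they read E–G–Bb–D, which is a half-diminished seventh chord on E.
With the root (E) in the bass, the chord is in root position (figured bass 7).

E half-diminished seventh, root position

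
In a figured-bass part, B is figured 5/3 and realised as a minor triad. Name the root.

B

The figures 5/3 mean the root of the chord is in the bass. If B is the root of a minor triad, the root is B (chord tones B–D–F#).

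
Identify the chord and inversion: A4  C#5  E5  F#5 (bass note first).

The pitch classes A, C#, E, F# arrange in thirds as F#–A–C#–E: an F# minor seventh chord.
A is the third of F# minor seventh; third in the bass means first inversion (figured bass 6/5).

F# minor seventh, first inversion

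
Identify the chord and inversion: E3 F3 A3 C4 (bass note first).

Reducing to letter names: E, F, A, C. These stack in thirds as F–A–C–E — an F major seventh chord.
E is the seventh of F major seventh; seventh in the bass means third inversion (figured bass 4/2).

F major seventh, third inversion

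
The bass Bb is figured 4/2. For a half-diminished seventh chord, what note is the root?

The figures 4/2 mean the seventh of the chord is in the bass. If Bb is the seventh of a half-diminished seventh chord, the root is C (chord tones C–Eb–Gb–Bb).

C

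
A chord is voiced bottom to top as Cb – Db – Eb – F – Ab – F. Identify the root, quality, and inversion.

Db dominant ninth, third inversion

Reducing to letter names: Cb, Db, Eb, F, Ab. These stack in thirds as Db–F–Ab–Cb–Eb — a Db dominant ninth chord.
With the seventh (Cb) in the bass, the chord is in third inversion.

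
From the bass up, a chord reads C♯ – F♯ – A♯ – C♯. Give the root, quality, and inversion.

The distinct note names are C#, F#, A#. Stacked in thirds they read F#–A#–C#, which is a major triad on F#.
C# is the fifth of F# major; fifth in the bass means second inversion (figured bass 6/4).

F# major, second inversion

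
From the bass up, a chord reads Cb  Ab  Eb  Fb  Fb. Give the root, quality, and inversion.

Fb major seventh, second inversion

The pitch classes Cb, Ab, Eb, Fb arrange in thirds as Fb–Ab–Cb–Eb: an Fb major seventh chord.
Cb is the fifth of Fb major seventh; fifth in the bass means second inversion (figured bass 4/3).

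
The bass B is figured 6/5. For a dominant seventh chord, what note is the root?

The figures 6/5 mean the third of the chord is in the bass. If B is the third of a dominant seventh chord, the root is G (chord tones G–B–D–F).

G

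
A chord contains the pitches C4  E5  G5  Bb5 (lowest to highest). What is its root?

C

Reordering C, E, G, Bb into stacked thirds gives C–E–G–Bb; the bottom of that stack, C, is the root.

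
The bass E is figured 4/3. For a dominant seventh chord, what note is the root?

A

The figures 4/3 mean the fifth of the chord is in the bass. If E is the fifth of a dominant seventh chord, the root is A (chord tones A–C#–E–G).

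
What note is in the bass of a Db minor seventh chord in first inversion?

Fb

The third of Db minor seventh (Db–Fb–Ab–Cb) is Fb; that is the bass in first inversion.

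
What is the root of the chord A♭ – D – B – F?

The distinct letter names are Ab, D, B, F. Arranged as a stack of thirds they read B–D–F–Ab, so B is the root (a B diminished seventh chord).

B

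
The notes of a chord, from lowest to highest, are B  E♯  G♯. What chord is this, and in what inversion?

The pitch classes B, E#, G# arrange in thirds as E#–G#–B: an E# diminished triad.
The lowest note is B, the fifth of the chord, so this is second inversion (figured bass 6/4).

E# diminished, second inversion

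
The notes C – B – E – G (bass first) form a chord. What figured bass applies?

7

The notes C, B, E, G stack in thirds as C–E–G–B — a C major seventh chord. The bass C is the root, so this is root position: figured 7.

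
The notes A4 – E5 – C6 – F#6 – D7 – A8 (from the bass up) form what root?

D

A, E, C, F#, D are the tones of a D dominant ninth chord (D–F#–A–C–E), making D the root.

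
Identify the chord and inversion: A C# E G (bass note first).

The distinct note names are A, C#, E, G. Stacked in thirds they read A–C#–E–G, which is a dominant seventh chord on A.
With the root (A) in the bass, the chord is in root position (figured bass 7).

A dominant seventh, root position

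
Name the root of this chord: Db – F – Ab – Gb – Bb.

Reordering Db, F, Ab, Gb, Bb into stacked thirds gives Gb–Bb–Db–F–Ab; the bottom of that stack, Gb, is the root.

Gb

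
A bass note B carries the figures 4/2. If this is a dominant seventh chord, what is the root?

The figures 4/2 mean the seventh of the chord is in the bass. If B is the seventh of a dominant seventh chord, the root is C# (chord tones C#–E#–G#–B).

C#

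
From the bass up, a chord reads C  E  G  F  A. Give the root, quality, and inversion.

F major ninth, second inversion

Reducing to letter names: C, E, G, F, A. These stack in thirds as F–A–C–E–G — an F major ninth chord.
C is the fifth of F major ninth; fifth in the bass means second inversion.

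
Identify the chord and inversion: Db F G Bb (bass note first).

G half-diminished seventh, second inversion

The distinct note names are Db, F, G, Bb. Stacked in thirds they read G–Bb–Db–F, which is a half-diminished seventh chord on G.
The lowest note is Db, the fifth of the chord, so this is second inversion (figured bass 4/3).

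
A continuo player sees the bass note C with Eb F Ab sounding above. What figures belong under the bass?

The notes C, Eb, F, Ab stack in thirds as F–Ab–C–Eb — an F minor seventh chord. The bass C is the fifth, so this is second inversion: figured 4/3.

4/3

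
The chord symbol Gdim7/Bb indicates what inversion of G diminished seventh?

Gdim7/Bb means G diminished seventh with Bb in the bass. Bb is the third of G diminished seventh (G–Bb–Db–Fb), so this is first inversion.

first inversion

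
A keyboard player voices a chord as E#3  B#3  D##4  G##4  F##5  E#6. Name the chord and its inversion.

The pitch classes E#, B#, D##, G##, F## arrange in thirds as E#–G##–B#–D##–F##: an E# major ninth chord.
The lowest note is E#, the root of the chord, so this is root position.

E# major ninth, root position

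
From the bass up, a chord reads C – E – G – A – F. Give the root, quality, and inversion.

Reducing to letter names: C, E, G, A, F. These stack in thirds as F–A–C–E–G — an F major ninth chord.
With the fifth (C) in the bass, the chord is in second inversion.

F major ninth, second inversion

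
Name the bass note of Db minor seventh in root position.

In root position the root is lowest. For Db minor seventh (Db–Fb–Ab–Cb) that is Db.

Db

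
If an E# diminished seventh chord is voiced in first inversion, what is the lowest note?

G#

E# diminished seventh is E#–G#–B–D. First inversion places the third in the bass: G#.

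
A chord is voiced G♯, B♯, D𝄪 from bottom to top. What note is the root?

G#, B#, D## are the tones of a G# augmented triad (G#–B#–D##), making G# the root.

G#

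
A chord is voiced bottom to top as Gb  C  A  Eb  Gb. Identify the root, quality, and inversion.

A diminished seventh, third inversion

The distinct note names are Gb, C, A, Eb. Stacked in thirds they read A–C–Eb–Gb, which is a diminished seventh chord on A.
With the seventh (Gb) in the bass, the chord is in third inversion (figured bass 4/2).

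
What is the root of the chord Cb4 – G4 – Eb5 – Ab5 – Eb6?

Reordering Cb, G, Eb, Ab into stacked thirds gives Ab–Cb–Eb–G; the bottom of that stack, Ab, is the root.

Ab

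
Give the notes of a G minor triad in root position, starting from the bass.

G, Bb, D

Spelling G minor: G–Bb–D. In root position the root is bass, giving G, Bb, D from the bottom.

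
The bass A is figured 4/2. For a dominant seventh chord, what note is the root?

B

The figures 4/2 mean the seventh of the chord is in the bass. If A is the seventh of a dominant seventh chord, the root is B (chord tones B–D#–F#–A).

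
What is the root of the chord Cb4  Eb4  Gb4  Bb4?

The distinct letter names are Cb, Eb, Gb, Bb. Arranged as a stack of thirds they read Cb–Eb–Gb–Bb, so Cb is the root (a Cb major seventh chord).

Cb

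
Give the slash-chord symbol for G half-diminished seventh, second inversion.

Second inversion of G half-diminished seventh has the fifth (Db) in the bass. As a slash chord: Gø7/Db.

Gø7/Db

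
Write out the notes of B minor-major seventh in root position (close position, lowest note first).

B minor-major seventh is B–D–F#–A#. Root position puts the root (B) in the bass, with the remaining tones above: B, D, F#, A#.

B, D, F#, A#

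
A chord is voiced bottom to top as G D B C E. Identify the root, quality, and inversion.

The distinct note names are G, D, B, C, E. Stacked in thirds they read C–E–G–B–D, which is a major ninth chord on C.
G is the fifth of C major ninth; fifth in the bass means second inversion.

C major ninth, second inversion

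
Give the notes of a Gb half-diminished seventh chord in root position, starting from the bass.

Spelling Gb half-diminished seventh: Gb–Bbb–Dbb–Fb. In root position the root is bass, giving Gb, Bbb, Dbb, Fb from the bottom.

Gb, Bbb, Dbb, Fb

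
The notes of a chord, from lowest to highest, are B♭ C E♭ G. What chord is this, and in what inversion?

The distinct note names are Bb, C, Eb, G. Stacked in thirds they read C–Eb–G–Bb, which is a minor seventh chord on C.
With the seventh (Bb) in the bass, the chord is in third inversion (figured bass 4/2).

C minor seventh, third inversion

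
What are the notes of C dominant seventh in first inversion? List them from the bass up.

The chord tones are C–E–G–Bb. With the third (E) lowest for first inversion: E, G, Bb, C.

E, G, Bb, C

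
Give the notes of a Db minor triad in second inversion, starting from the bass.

Spelling Db minor: Db–Fb–Ab. In second inversion the fifth is bass, giving Ab, Db, Fb from the bottom.

Ab, Db, Fb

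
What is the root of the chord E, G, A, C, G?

The distinct letter names are E, G, A, C. Arranged as a stack of thirds they read A–C–E–G, so A is the root (an A minor seventh chord).

A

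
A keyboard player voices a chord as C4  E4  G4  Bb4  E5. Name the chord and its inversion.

Reducing to letter names: C, E, G, Bb. These stack in thirds as C–E–G–Bb — a C dominant seventh chord.
With the root (C) in the bass, the chord is in root position (figured bass 7).

C dominant seventh, root position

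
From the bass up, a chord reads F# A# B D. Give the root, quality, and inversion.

B minor-major seventh, second inversion

The pitch classes F#, A#, B, D arrange in thirds as B–D–F#–A#: a B minor-major seventh chord.
The lowest note is F#, the fifth of the chord, so this is second inversion (figured bass 4/3).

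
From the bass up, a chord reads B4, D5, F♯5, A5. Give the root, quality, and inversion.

The distinct note names are B, D, F#, A. Stacked in thirds they read B–D–F#–A, which is a minor seventh chord on B.
The lowest note is B, the root of the chord, so this is root position (figured bass 7).

B minor seventh, root position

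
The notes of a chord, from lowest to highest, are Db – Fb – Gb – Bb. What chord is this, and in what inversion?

Gb dominant seventh, second inversion

Reducing to letter names: Db, Fb, Gb, Bb. These stack in thirds as Gb–Bb–Db–Fb — a Gb dominant seventh chord.
The lowest note is Db, the fifth of the chord, so this is second inversion (figured bass 4/3).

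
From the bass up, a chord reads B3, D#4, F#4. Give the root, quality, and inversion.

The distinct note names are B, D#, F#. Stacked in thirds they read B–D#–F#, which is a major triad on B.
The lowest note is B, the root of the chord, so this is root position (figured bass 5/3).

B major, root position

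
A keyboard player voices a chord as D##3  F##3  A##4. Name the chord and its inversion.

The pitch classes D##, F##, A## arrange in thirds as D##–F##–A##: a D## minor triad.
The lowest note is D##, the root of the chord, so this is root position (figured bass 5/3).

D## minor, root position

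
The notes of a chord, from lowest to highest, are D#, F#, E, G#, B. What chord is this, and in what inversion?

The distinct note names are D#, F#, E, G#, B. Stacked in thirds they read E–G#–B–D#–F#, which is a major ninth chord on E.
With the seventh (D#) in the bass, the chord is in third inversion.

E major ninth, third inversion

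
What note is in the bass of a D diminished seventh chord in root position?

D

In root position the root is lowest. For D diminished seventh (D–F–Ab–Cb) that is D.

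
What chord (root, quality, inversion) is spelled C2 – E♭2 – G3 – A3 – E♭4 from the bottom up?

The pitch classes C, Eb, G, A arrange in thirds as A–C–Eb–G: an A half-diminished seventh chord.
The lowest note is C, the third of the chord, so this is first inversion (figured bass 6/5).

A half-diminished seventh, first inversion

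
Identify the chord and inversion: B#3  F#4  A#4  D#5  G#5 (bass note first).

Reducing to letter names: B#, F#, A#, D#, G#. These stack in thirds as G#–B#–D#–F#–A# — a G# dominant ninth chord.
B# is the third of G# dominant ninth; third in the bass means first inversion.

G# dominant ninth, first inversion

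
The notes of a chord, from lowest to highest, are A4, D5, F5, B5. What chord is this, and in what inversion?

The pitch classes A, D, F, B arrange in thirds as B–D–F–A: a B half-diminished seventh chord.
The lowest note is A, the seventh of the chord, so this is third inversion (figured bass 4/2).

B half-diminished seventh, third inversion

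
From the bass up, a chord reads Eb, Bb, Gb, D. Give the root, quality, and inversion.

Eb minor-major seventh, root position

Reducing to letter names: Eb, Bb, Gb, D. These stack in thirds as Eb–Gb–Bb–D — an Eb minor-major seventh chord.
The lowest note is Eb, the root of the chord, so this is root position (figured bass 7).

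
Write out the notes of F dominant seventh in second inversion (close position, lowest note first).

The chord tones are F–A–C–Eb. With the fifth (C) lowest for second inversion: C, Eb, F, A.

C, Eb, F, A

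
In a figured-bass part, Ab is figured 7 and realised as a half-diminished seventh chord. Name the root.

Ab

The figures 7 mean the root of the chord is in the bass. If Ab is the root of a half-diminished seventh chord, the root is Ab (chord tones Ab–Cb–Ebb–Gb).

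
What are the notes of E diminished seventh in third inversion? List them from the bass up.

Spelling E diminished seventh: E–G–Bb–Db. In third inversion the seventh is bass, giving Db, E, G, Bb from the bottom.

Db, E, G, Bb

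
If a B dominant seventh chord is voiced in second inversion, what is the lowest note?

The fifth of B dominant seventh (B–D#–F#–A) is F#; that is the bass in second inversion.

F#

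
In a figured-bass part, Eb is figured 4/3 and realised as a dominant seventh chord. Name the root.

The figures 4/3 mean the fifth of the chord is in the bass. If Eb is the fifth of a dominant seventh chord, the root is Ab (chord tones Ab–C–Eb–Gb).

Ab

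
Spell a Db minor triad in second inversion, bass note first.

Ab, Db, Fb

Db minor is Db–Fb–Ab. Second inversion puts the fifth (Ab) in the bass, with the remaining tones above: Ab, Db, Fb.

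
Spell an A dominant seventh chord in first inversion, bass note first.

C#, E, G, A

Spelling A dominant seventh: A–C#–E–G. In first inversion the third is bass, giving C#, E, G, A from the bottom.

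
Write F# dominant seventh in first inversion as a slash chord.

First inversion of F# dominant seventh has the third (A#) in the bass. As a slash chord: F#7/A#.

F#7/A#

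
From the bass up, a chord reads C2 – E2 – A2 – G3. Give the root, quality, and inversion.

The distinct note names are C, E, A, G. Stacked in thirds they read A–C–E–G, which is a minor seventh chord on A.
C is the third of A minor seventh; third in the bass means first inversion (figured bass 6/5).

A minor seventh, first inversion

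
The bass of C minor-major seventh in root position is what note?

C minor-major seventh is C–Eb–G–B. Root position places the root in the bass: C.

C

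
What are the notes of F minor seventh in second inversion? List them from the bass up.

C, Eb, F, Ab

F minor seventh is F–Ab–C–Eb. Second inversion puts the fifth (C) in the bass, with the remaining tones above: C, Eb, F, Ab.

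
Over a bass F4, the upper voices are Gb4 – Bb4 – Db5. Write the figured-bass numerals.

The notes F, Gb, Bb, Db stack in thirds as Gb–Bb–Db–F — a Gb major seventh chord. The bass F is the seventh, so this is third inversion: figured 4/2.

4/2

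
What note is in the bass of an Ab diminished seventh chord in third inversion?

Gbb

The seventh of Ab diminished seventh (Ab–Cb–Ebb–Gbb) is Gbb; that is the bass in third inversion.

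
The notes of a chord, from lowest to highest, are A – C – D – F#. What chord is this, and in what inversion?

Reducing to letter names: A, C, D, F#. These stack in thirds as D–F#–A–C — a D dominant seventh chord.
With the fifth (A) in the bass, the chord is in second inversion (figured bass 4/3).

D dominant seventh, second inversion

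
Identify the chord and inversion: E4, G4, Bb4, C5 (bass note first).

C dominant seventh, first inversion

Reducing to letter names: E, G, Bb, C. These stack in thirds as C–E–G–Bb — a C dominant seventh chord.
The lowest note is E, the third of the chord, so this is first inversion (figured bass 6/5).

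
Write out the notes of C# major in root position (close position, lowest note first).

C#, E#, G#

The chord tones are C#–E#–G#. With the root (C#) lowest for root position: C#, E#, G#.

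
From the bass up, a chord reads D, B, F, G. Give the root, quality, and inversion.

The pitch classes D, B, F, G arrange in thirds as G–B–D–F: a G dominant seventh chord.
The lowest note is D, the fifth of the chord, so this is second inversion (figured bass 4/3).

G dominant seventh, second inversion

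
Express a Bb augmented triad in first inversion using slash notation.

First inversion of Bb augmented has the third (D) in the bass. As a slash chord: Bbaug/D.

Bbaug/D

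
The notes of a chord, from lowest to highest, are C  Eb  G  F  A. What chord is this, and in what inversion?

The distinct note names are C, Eb, G, F, A. Stacked in thirds they read F–A–C–Eb–G, which is a dominant ninth chord on F.
The lowest note is C, the fifth of the chord, so this is second inversion.

F dominant ninth, second inversion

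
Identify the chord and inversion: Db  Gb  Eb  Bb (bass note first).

Eb minor seventh, third inversion

Reducing to letter names: Db, Gb, Eb, Bb. These stack in thirds as Eb–Gb–Bb–Db — an Eb minor seventh chord.
Db is the seventh of Eb minor seventh; seventh in the bass means third inversion (figured bass 4/2).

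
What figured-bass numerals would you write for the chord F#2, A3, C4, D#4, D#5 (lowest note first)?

The notes F#, A, C, D# stack in thirds as D#–F#–A–C — a D# diminished seventh chord. The bass F# is the third, so this is first inversion: figured 6/5.

6/5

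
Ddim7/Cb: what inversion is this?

Ddim7/Cb means D diminished seventh with Cb in the bass. Cb is the seventh of D diminished seventh (D–F–Ab–Cb), so this is third inversion.

third inversion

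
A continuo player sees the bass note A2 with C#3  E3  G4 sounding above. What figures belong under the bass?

7

The notes A, C#, E, G stack in thirds as A–C#–E–G — an A dominant seventh chord. The bass A is the root, so this is root position: figured 7.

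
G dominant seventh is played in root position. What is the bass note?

G

In root position the root is lowest. For G dominant seventh (G–B–D–F) that is G.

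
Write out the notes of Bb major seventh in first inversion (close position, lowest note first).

D, F, A, Bb

Spelling Bb major seventh: Bb–D–F–A. In first inversion the third is bass, giving D, F, A, Bb from the bottom.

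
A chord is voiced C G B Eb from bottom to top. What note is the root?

C

Reordering C, G, B, Eb into stacked thirds gives C–Eb–G–B; the bottom of that stack, C, is the root.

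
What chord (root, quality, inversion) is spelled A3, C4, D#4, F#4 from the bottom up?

The distinct note names are A, C, D#, F#. Stacked in thirds they read D#–F#–A–C, which is a diminished seventh chord on D#.
The lowest note is A, the fifth of the chord, so this is second inversion (figured bass 4/3).

D# diminished seventh, second inversion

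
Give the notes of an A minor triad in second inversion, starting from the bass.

Spelling A minor: A–C–E. In second inversion the fifth is bass, giving E, A, C from the bottom.

E, A, C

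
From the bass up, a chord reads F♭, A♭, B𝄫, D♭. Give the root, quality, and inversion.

Bbb major seventh, second inversion

Reducing to letter names: Fb, Ab, Bbb, Db. These stack in thirds as Bbb–Db–Fb–Ab — a Bbb major seventh chord.
With the fifth (Fb) in the bass, the chord is in second inversion (figured bass 4/3).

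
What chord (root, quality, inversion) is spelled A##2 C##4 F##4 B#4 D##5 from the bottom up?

B# major ninth, third inversion

The distinct note names are A##, C##, F##, B#, D##. Stacked in thirds they read B#–D##–F##–A##–C##, which is a major ninth chord on B#.
A## is the seventh of B# major ninth; seventh in the bass means third inversion.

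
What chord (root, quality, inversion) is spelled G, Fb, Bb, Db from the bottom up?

The pitch classes G, Fb, Bb, Db arrange in thirds as G–Bb–Db–Fb: a G diminished seventh chord.
With the root (G) in the bass, the chord is in root position (figured bass 7).

G diminished seventh, root position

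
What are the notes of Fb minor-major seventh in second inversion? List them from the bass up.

Fb minor-major seventh is Fb–Abb–Cb–Eb. Second inversion puts the fifth (Cb) in the bass, with the remaining tones above: Cb, Eb, Fb, Abb.

Cb, Eb, Fb, Abb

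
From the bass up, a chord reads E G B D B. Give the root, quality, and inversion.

E minor seventh, root position

The pitch classes E, G, B, D arrange in thirds as E–G–B–D: an E minor seventh chord.
With the root (E) in the bass, the chord is in root position (figured bass 7).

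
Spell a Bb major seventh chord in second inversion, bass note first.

F, A, Bb, D

The chord tones are Bb–D–F–A. With the fifth (F) lowest for second inversion: F, A, Bb, D.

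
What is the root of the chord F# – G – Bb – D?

Reordering F#, G, Bb, D into stacked thirds gives G–Bb–D–F#; the bottom of that stack, G, is the root.

G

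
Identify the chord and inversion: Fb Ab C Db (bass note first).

Db minor-major seventh, first inversion

The pitch classes Fb, Ab, C, Db arrange in thirds as Db–Fb–Ab–C: a Db minor-major seventh chord.
The lowest note is Fb, the third of the chord, so this is first inversion (figured bass 6/5).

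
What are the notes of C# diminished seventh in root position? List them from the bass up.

The chord tones are C#–E–G–Bb. With the root (C#) lowest for root position: C#, E, G, Bb.

C#, E, G, Bb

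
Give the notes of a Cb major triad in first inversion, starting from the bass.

Eb, Gb, Cb

Cb major is Cb–Eb–Gb. First inversion puts the third (Eb) in the bass, with the remaining tones above: Eb, Gb, Cb.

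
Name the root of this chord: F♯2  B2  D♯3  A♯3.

F#, B, D#, A# are the tones of a B major seventh chord (B–D#–F#–A#), making B the root.

B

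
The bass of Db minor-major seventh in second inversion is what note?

The fifth of Db minor-major seventh (Db–Fb–Ab–C) is Ab; that is the bass in second inversion.

Ab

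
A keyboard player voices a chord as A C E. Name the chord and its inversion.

A minor, root position

The pitch classes A, C, E arrange in thirds as A–C–E: an A minor triad.
With the root (A) in the bass, the chord is in root position (figured bass 5/3).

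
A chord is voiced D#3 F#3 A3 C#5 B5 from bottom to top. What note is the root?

Reordering D#, F#, A, C#, B into stacked thirds gives B–D#–F#–A–C#; the bottom of that stack, B, is the root.

B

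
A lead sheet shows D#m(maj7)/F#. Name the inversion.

first inversion

D#m(maj7)/F# means D# minor-major seventh with F# in the bass. F# is the third of D# minor-major seventh (D#–F#–A#–C##), so this is first inversion.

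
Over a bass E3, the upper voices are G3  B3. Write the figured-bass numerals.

The notes E, G, B stack in thirds as E–G–B — an E minor triad. The bass E is the root, so this is root position: figured 5/3.

5/3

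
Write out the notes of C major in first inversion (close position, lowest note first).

C major is C–E–G. First inversion puts the third (E) in the bass, with the remaining tones above: E, G, C.

E, G, C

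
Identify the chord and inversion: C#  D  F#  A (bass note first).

D major seventh, third inversion

The distinct note names are C#, D, F#, A. Stacked in thirds they read D–F#–A–C#, which is a major seventh chord on D.
The lowest note is C#, the seventh of the chord, so this is third inversion (figured bass 4/2).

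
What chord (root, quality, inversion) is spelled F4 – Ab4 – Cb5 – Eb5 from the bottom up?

F half-diminished seventh, root position

Reducing to letter names: F, Ab, Cb, Eb. These stack in thirds as F–Ab–Cb–Eb — an F half-diminished seventh chord.
F is the root of F half-diminished seventh; root in the bass means root position (figured bass 7).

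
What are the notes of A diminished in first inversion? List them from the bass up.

The chord tones are A–C–Eb. With the third (C) lowest for first inversion: C, Eb, A.

C, Eb, A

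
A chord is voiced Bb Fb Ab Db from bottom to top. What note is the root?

Bb

Reordering Bb, Fb, Ab, Db into stacked thirds gives Bb–Db–Fb–Ab; the bottom of that stack, Bb, is the root.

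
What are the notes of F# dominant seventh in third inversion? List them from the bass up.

E, F#, A#, C#

The chord tones are F#–A#–C#–E. With the seventh (E) lowest for third inversion: E, F#, A#, C#.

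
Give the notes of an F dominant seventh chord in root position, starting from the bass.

F dominant seventh is F–A–C–Eb. Root position puts the root (F) in the bass, with the remaining tones above: F, A, C, Eb.

F, A, C, Eb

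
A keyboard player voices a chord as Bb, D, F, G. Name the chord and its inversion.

Reducing to letter names: Bb, D, F, G. These stack in thirds as G–Bb–D–F — a G minor seventh chord.
The lowest note is Bb, the third of the chord, so this is first inversion (figured bass 6/5).

G minor seventh, first inversion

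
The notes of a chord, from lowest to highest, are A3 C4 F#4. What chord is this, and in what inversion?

The pitch classes A, C, F# arrange in thirds as F#–A–C: an F# diminished triad.
The lowest note is A, the third of the chord, so this is first inversion (figured bass 6).

F# diminished, first inversion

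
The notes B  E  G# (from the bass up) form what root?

E

Reordering B, E, G# into stacked thirds gives E–G#–B; the bottom of that stack, E, is the root.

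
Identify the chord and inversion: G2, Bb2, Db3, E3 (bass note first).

Reducing to letter names: G, Bb, Db, E. These stack in thirds as E–G–Bb–Db — an E diminished seventh chord.
With the third (G) in the bass, the chord is in first inversion (figured bass 6/5).

E diminished seventh, first inversion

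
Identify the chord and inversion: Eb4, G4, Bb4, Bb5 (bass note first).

Reducing to letter names: Eb, G, Bb. These stack in thirds as Eb–G–Bb — an Eb major triad.
Eb is the root of Eb major; root in the bass means root position (figured bass 5/3).

Eb major, root position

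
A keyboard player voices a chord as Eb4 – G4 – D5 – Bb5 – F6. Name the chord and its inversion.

Eb major ninth, root position

Reducing to letter names: Eb, G, D, Bb, F. These stack in thirds as Eb–G–Bb–D–F — an Eb major ninth chord.
Eb is the root of Eb major ninth; root in the bass means root position.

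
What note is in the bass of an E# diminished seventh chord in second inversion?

B

In second inversion the fifth is lowest. For E# diminished seventh (E#–G#–B–D) that is B.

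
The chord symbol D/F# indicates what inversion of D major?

D/F# means D major with F# in the bass. F# is the third of D major (D–F#–A), so this is first inversion.

first inversion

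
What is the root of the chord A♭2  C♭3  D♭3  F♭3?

Ab, Cb, Db, Fb are the tones of a Db minor seventh chord (Db–Fb–Ab–Cb), making Db the root.

Db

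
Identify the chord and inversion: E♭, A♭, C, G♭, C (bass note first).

The pitch classes Eb, Ab, C, Gb arrange in thirds as Ab–C–Eb–Gb: an Ab dominant seventh chord.
With the fifth (Eb) in the bass, the chord is in second inversion (figured bass 4/3).

Ab dominant seventh, second inversion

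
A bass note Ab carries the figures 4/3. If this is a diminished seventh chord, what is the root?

The figures 4/3 mean the fifth of the chord is in the bass. If Ab is the fifth of a diminished seventh chord, the root is D (chord tones D–F–Ab–Cb).

D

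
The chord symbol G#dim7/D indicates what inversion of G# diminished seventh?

second inversion

G#dim7/D means G# diminished seventh with D in the bass. D is the fifth of G# diminished seventh (G#–B–D–F), so this is second inversion.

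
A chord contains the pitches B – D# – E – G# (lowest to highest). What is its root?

The distinct letter names are B, D#, E, G#. Arranged as a stack of thirds they read E–G#–B–D#, so E is the root (an E major seventh chord).

E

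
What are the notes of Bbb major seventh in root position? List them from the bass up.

Spelling Bbb major seventh: Bbb–Db–Fb–Ab. In root position the root is bass, giving Bbb, Db, Fb, Ab from the bottom.

Bbb, Db, Fb, Ab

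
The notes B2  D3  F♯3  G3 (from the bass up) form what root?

Reordering B, D, F#, G into stacked thirds gives G–B–D–F#; the bottom of that stack, G, is the root.

G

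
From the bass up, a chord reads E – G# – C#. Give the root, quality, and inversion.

C# minor, first inversion

Reducing to letter names: E, G#, C#. These stack in thirds as C#–E–G# — a C# minor triad.
With the third (E) in the bass, the chord is in first inversion (figured bass 6).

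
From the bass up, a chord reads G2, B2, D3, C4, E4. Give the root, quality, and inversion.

The pitch classes G, B, D, C, E arrange in thirds as C–E–G–B–D: a C major ninth chord.
The lowest note is G, the fifth of the chord, so this is second inversion.

C major ninth, second inversion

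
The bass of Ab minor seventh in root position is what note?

Ab

In root position the root is lowest. For Ab minor seventh (Ab–Cb–Eb–Gb) that is Ab.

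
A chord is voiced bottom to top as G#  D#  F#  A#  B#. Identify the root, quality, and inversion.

G# dominant ninth, root position

Reducing to letter names: G#, D#, F#, A#, B#. These stack in thirds as G#–B#–D#–F#–A# — a G# dominant ninth chord.
G# is the root of G# dominant ninth; root in the bass means root position.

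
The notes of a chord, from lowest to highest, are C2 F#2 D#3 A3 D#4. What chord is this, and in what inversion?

The pitch classes C, F#, D#, A arrange in thirds as D#–F#–A–C: a D# diminished seventh chord.
The lowest note is C, the seventh of the chord, so this is third inversion (figured bass 4/2).

D# diminished seventh, third inversion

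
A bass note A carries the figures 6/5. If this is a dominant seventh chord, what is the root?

F

The figures 6/5 mean the third of the chord is in the bass. If A is the third of a dominant seventh chord, the root is F (chord tones F–A–C–Eb).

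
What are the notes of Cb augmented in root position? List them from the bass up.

Spelling Cb augmented: Cb–Eb–G. In root position the root is bass, giving Cb, Eb, G from the bottom.

Cb, Eb, G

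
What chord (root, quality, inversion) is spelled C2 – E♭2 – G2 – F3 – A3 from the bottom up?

F dominant ninth, second inversion

Reducing to letter names: C, Eb, G, F, A. These stack in thirds as F–A–C–Eb–G — an F dominant ninth chord.
With the fifth (C) in the bass, the chord is in second inversion.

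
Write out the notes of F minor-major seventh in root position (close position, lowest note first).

F, Ab, C, E

The chord tones are F–Ab–C–E. With the root (F) lowest for root position: F, Ab, C, E.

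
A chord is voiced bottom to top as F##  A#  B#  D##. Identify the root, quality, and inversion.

B# dominant seventh, second inversion

The pitch classes F##, A#, B#, D## arrange in thirds as B#–D##–F##–A#: a B# dominant seventh chord.
With the fifth (F##) in the bass, the chord is in second inversion (figured bass 4/3).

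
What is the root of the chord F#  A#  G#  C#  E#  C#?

F#

Reordering F#, A#, G#, C#, E# into stacked thirds gives F#–A#–C#–E#–G#; the bottom of that stack, F#, is the root.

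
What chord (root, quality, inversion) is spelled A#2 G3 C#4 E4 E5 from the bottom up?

The pitch classes A#, G, C#, E arrange in thirds as A#–C#–E–G: an A# diminished seventh chord.
With the root (A#) in the bass, the chord is in root position (figured bass 7).

A# diminished seventh, root position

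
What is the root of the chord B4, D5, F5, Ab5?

The distinct letter names are B, D, F, Ab. Arranged as a stack of thirds they read B–D–F–Ab, so B is the root (a B diminished seventh chord).

B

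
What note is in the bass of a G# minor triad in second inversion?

G# minor is G#–B–D#. Second inversion places the fifth in the bass: D#.

D#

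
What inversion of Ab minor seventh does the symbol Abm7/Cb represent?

first inversion

Abm7/Cb means Ab minor seventh with Cb in the bass. Cb is the third of Ab minor seventh (Ab–Cb–Eb–Gb), so this is first inversion.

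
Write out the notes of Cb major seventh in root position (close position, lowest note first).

Cb, Eb, Gb, Bb

Cb major seventh is Cb–Eb–Gb–Bb. Root position puts the root (Cb) in the bass, with the remaining tones above: Cb, Eb, Gb, Bb.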